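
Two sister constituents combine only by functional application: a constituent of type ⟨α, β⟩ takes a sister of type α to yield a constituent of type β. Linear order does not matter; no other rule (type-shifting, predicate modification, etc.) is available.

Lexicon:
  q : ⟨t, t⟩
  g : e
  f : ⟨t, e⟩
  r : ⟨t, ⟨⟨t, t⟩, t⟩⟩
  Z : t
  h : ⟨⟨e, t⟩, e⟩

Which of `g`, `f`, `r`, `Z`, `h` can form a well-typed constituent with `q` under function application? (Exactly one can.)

Z

g : e — neither side's domain matches the other.
f : ⟨t, e⟩ — neither side's domain matches the other.
r : ⟨t, ⟨⟨t, t⟩, t⟩⟩ — neither side's domain matches the other.
Z — combines: q : ⟨t, t⟩ takes Z : t as argument, giving t.
h : ⟨⟨e, t⟩, e⟩ — neither side's domain matches the other.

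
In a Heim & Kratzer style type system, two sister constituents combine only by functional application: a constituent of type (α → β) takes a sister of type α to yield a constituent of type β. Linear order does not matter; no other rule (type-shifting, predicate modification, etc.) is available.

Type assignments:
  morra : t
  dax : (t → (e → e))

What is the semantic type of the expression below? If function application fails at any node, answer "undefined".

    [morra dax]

[morra dax] — dax of type (t → (e → e)) combines with morra of type t: type (e → e).

(e → e)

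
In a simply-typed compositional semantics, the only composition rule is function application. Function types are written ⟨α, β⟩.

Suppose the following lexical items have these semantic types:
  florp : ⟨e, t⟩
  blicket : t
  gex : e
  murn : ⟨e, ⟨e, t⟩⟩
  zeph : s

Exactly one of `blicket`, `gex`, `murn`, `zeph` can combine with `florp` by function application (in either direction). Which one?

blicket : t — neither side's domain matches the other.
gex — combines: florp : ⟨e, t⟩ takes gex : e as argument, giving t.
murn : ⟨e, ⟨e, t⟩⟩ — neither side's domain matches the other.
zeph : s — neither side's domain matches the other.

gex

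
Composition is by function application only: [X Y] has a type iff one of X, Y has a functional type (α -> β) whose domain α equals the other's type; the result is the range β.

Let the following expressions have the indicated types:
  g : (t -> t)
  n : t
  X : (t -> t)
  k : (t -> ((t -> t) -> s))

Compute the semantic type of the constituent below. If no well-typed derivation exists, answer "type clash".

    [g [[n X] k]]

[n X]: (t -> t) applied to t yields t.
[[n X] k]: (t -> ((t -> t) -> s)) applied to t yields ((t -> t) -> s).
[g [[n X] k]]: ((t -> t) -> s) applied to (t -> t) yields s.

s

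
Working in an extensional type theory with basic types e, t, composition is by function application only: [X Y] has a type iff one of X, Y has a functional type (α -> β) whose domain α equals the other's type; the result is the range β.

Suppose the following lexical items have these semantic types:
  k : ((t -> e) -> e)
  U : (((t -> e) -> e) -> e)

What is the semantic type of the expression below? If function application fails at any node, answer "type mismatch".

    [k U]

e

[k U] — U of type (((t -> e) -> e) -> e) combines with k of type ((t -> e) -> e): type e.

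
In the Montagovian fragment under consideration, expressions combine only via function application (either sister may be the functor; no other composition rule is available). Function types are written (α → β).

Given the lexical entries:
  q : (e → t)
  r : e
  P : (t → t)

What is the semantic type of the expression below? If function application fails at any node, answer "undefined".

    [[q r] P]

At [q r], q : (e → t) takes r : e, giving t.
At [[q r] P], P : (t → t) takes [q r] : t, giving t.

t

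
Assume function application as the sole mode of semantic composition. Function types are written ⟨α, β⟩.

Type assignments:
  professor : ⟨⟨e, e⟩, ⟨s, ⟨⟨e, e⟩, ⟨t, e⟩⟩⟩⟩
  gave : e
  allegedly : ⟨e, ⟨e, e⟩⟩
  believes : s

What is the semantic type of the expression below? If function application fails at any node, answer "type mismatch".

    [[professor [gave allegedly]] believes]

⟨⟨e, e⟩, ⟨t, e⟩⟩

At [gave allegedly], allegedly : ⟨e, ⟨e, e⟩⟩ takes gave : e, giving ⟨e, e⟩.
At [professor [gave allegedly]], professor : ⟨⟨e, e⟩, ⟨s, ⟨⟨e, e⟩, ⟨t, e⟩⟩⟩⟩ takes [gave allegedly] : ⟨e, e⟩, giving ⟨s, ⟨⟨e, e⟩, ⟨t, e⟩⟩⟩.
At [[professor [gave allegedly]] believes], [professor [gave allegedly]] : ⟨s, ⟨⟨e, e⟩, ⟨t, e⟩⟩⟩ takes believes : s, giving ⟨⟨e, e⟩, ⟨t, e⟩⟩.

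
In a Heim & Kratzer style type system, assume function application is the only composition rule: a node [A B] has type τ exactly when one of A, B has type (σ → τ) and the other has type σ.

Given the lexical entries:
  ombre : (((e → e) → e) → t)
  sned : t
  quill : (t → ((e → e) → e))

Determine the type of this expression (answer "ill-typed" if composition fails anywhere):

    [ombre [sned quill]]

[sned quill] — quill of type (t → ((e → e) → e)) combines with sned of type t: type ((e → e) → e).
[ombre [sned quill]] — ombre of type (((e → e) → e) → t) combines with [sned quill] of type ((e → e) → e): type t.

t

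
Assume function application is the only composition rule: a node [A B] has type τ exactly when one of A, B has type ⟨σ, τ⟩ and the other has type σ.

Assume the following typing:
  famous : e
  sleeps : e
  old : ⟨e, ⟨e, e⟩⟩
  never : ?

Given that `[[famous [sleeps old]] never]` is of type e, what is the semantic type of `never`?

At [[famous [sleeps old]] never] (required: e): [famous [sleeps old]] is e, which is not a function with range e; hence never is the functor — type ⟨e, e⟩.

⟨e, e⟩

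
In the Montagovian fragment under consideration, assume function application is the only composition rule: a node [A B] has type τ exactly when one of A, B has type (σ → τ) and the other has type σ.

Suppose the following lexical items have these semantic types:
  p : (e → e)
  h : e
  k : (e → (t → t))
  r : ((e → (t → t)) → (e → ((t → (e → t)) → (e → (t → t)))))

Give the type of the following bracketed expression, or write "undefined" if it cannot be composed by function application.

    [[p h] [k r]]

[p h] — p of type (e → e) combines with h of type e: type e.
[k r] — r of type ((e → (t → t)) → (e → ((t → (e → t)) → (e → (t → t))))) combines with k of type (e → (t → t)): type (e → ((t → (e → t)) → (e → (t → t)))).
[[p h] [k r]] — [k r] of type (e → ((t → (e → t)) → (e → (t → t)))) combines with [p h] of type e: type ((t → (e → t)) → (e → (t → t))).

((t → (e → t)) → (e → (t → t)))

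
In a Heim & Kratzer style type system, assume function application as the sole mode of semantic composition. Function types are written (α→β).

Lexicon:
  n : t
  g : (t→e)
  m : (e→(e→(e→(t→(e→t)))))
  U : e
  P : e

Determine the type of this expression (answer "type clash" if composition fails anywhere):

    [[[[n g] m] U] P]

[n g]: (t→e) applied to t yields e.
[[n g] m]: (e→(e→(e→(t→(e→t))))) applied to e yields (e→(e→(t→(e→t)))).
[[[n g] m] U]: (e→(e→(t→(e→t)))) applied to e yields (e→(t→(e→t))).
[[[[n g] m] U] P]: (e→(t→(e→t))) applied to e yields (t→(e→t)).

(t→(e→t))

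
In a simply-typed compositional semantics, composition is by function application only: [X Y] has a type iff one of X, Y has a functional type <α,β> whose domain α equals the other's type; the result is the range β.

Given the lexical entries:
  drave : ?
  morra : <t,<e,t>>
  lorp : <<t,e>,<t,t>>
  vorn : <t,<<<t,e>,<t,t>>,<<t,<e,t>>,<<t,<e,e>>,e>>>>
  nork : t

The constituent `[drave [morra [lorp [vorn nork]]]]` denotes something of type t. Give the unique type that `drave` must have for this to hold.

[drave [morra [lorp [vorn nork]]]] must have type t. The sister [morra [lorp [vorn nork]]] has type <<t,<e,e>>,e>; that is not a function onto t, so drave must be the functor, of type <<<t,<e,e>>,e>,t>.

<<<t,<e,e>>,e>,t>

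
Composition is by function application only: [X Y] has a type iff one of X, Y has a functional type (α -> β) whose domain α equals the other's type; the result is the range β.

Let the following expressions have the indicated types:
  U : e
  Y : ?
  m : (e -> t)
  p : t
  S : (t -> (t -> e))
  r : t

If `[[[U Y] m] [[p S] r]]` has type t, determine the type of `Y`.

(e -> ((e -> t) -> (e -> t)))

For [[[U Y] m] [[p S] r]] to have type t with [[p S] r] of type e, [[U Y] m] must be the function: [[U Y] m] : (e -> t).
For [[U Y] m] to have type (e -> t) with m of type (e -> t), [U Y] must be the function: [U Y] : ((e -> t) -> (e -> t)).
For [U Y] to have type ((e -> t) -> (e -> t)) with U of type e, Y must be the function: Y : (e -> ((e -> t) -> (e -> t))).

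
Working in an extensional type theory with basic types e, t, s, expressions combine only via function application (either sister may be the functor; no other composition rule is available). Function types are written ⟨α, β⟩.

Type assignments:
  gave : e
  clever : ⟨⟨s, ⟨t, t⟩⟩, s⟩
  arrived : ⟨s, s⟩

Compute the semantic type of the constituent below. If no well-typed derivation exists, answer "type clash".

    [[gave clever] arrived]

type clash

[gave clever]: e and ⟨⟨s, ⟨t, t⟩⟩, s⟩ cannot combine by function application — type clash.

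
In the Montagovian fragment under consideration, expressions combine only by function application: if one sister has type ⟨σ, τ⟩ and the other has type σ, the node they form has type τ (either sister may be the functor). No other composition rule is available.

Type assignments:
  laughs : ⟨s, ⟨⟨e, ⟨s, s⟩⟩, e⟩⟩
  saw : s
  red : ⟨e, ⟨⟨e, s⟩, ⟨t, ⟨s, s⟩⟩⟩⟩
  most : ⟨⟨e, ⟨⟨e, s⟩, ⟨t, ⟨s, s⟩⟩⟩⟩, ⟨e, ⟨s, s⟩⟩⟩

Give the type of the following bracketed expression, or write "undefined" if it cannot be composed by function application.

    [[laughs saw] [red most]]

e

[laughs saw]: laughs is ⟨s, ⟨⟨e, ⟨s, s⟩⟩, e⟩⟩, saw is s; result ⟨⟨e, ⟨s, s⟩⟩, e⟩.
[red most]: most is ⟨⟨e, ⟨⟨e, s⟩, ⟨t, ⟨s, s⟩⟩⟩⟩, ⟨e, ⟨s, s⟩⟩⟩, red is ⟨e, ⟨⟨e, s⟩, ⟨t, ⟨s, s⟩⟩⟩⟩; result ⟨e, ⟨s, s⟩⟩.
[[laughs saw] [red most]]: [laughs saw] is ⟨⟨e, ⟨s, s⟩⟩, e⟩, [red most] is ⟨e, ⟨s, s⟩⟩; result e.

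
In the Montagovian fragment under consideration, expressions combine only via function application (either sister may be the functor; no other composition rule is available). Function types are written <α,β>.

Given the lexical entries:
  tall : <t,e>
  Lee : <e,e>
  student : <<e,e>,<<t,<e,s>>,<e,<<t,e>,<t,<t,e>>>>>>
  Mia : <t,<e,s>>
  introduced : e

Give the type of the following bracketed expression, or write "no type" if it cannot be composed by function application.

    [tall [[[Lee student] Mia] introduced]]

[Lee student] — student of type <<e,e>,<<t,<e,s>>,<e,<<t,e>,<t,<t,e>>>>>> combines with Lee of type <e,e>: type <<t,<e,s>>,<e,<<t,e>,<t,<t,e>>>>>.
[[Lee student] Mia] — [Lee student] of type <<t,<e,s>>,<e,<<t,e>,<t,<t,e>>>>> combines with Mia of type <t,<e,s>>: type <e,<<t,e>,<t,<t,e>>>>.
[[[Lee student] Mia] introduced] — [[Lee student] Mia] of type <e,<<t,e>,<t,<t,e>>>> combines with introduced of type e: type <<t,e>,<t,<t,e>>>.
[tall [[[Lee student] Mia] introduced]] — [[[Lee student] Mia] introduced] of type <<t,e>,<t,<t,e>>> combines with tall of type <t,e>: type <t,<t,e>>.

<t,<t,e>>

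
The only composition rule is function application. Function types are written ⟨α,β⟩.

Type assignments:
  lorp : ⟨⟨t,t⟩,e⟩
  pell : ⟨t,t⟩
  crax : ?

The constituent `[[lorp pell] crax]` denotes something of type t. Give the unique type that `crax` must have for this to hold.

⟨e,t⟩

[[lorp pell] crax] must have type t. The sister [lorp pell] has type e; that is not a function onto t, so crax must be the functor, of type ⟨e,t⟩.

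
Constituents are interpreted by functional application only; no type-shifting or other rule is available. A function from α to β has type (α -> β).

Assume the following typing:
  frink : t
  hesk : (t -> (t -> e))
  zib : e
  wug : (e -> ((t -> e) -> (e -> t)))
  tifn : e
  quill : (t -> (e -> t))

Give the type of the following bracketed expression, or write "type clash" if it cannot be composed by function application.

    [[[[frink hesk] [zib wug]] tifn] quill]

(e -> t)

[frink hesk]: hesk is (t -> (t -> e)), frink is t; result (t -> e).
[zib wug]: wug is (e -> ((t -> e) -> (e -> t))), zib is e; result ((t -> e) -> (e -> t)).
[[frink hesk] [zib wug]]: [zib wug] is ((t -> e) -> (e -> t)), [frink hesk] is (t -> e); result (e -> t).
[[[frink hesk] [zib wug]] tifn]: [[frink hesk] [zib wug]] is (e -> t), tifn is e; result t.
[[[[frink hesk] [zib wug]] tifn] quill]: quill is (t -> (e -> t)), [[[frink hesk] [zib wug]] tifn] is t; result (e -> t).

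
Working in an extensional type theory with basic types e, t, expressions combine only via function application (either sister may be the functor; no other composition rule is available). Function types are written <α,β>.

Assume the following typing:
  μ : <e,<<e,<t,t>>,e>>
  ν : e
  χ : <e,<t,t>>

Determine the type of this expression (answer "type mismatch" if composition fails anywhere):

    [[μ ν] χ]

e

At [μ ν], μ : <e,<<e,<t,t>>,e>> takes ν : e, giving <<e,<t,t>>,e>.
At [[μ ν] χ], [μ ν] : <<e,<t,t>>,e> takes χ : <e,<t,t>>, giving e.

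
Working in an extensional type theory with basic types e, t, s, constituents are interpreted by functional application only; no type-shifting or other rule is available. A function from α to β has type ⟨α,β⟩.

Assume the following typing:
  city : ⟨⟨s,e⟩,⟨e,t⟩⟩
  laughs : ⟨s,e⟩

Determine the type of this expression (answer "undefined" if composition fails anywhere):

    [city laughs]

⟨e,t⟩

[city laughs]: ⟨⟨s,e⟩,⟨e,t⟩⟩ applied to ⟨s,e⟩ yields ⟨e,t⟩.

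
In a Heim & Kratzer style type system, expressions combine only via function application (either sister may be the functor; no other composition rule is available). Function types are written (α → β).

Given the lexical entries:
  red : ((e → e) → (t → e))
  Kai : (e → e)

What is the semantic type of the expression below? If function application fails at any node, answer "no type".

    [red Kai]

(t → e)

At [red Kai], red : ((e → e) → (t → e)) takes Kai : (e → e), giving (t → e).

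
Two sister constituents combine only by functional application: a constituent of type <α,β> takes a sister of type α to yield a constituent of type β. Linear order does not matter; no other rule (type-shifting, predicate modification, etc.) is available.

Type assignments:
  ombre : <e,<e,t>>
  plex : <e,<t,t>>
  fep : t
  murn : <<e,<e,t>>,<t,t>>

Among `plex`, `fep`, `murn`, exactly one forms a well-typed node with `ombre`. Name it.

murn

plex : <e,<t,t>> — ombre needs e; plex needs e; neither fits.
fep : t — ombre needs e; fep needs nothing (atomic); neither fits.
murn — combines: murn : <<e,<e,t>>,<t,t>> takes ombre : <e,<e,t>> as argument, giving <t,t>.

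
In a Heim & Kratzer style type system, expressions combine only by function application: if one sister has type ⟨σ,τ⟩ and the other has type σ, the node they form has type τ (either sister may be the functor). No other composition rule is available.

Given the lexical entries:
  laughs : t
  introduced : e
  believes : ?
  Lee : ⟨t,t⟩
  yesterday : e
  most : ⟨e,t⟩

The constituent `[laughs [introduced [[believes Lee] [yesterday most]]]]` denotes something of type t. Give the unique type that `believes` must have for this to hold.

⟨⟨t,t⟩,⟨t,⟨e,⟨t,t⟩⟩⟩⟩

For [laughs [introduced [[believes Lee] [yesterday most]]]] to have type t with laughs of type t, [introduced [[believes Lee] [yesterday most]]] must be the function: [introduced [[believes Lee] [yesterday most]]] : ⟨t,t⟩.
For [introduced [[believes Lee] [yesterday most]]] to have type ⟨t,t⟩ with introduced of type e, [[believes Lee] [yesterday most]] must be the function: [[believes Lee] [yesterday most]] : ⟨e,⟨t,t⟩⟩.
For [[believes Lee] [yesterday most]] to have type ⟨e,⟨t,t⟩⟩ with [yesterday most] of type t, [believes Lee] must be the function: [believes Lee] : ⟨t,⟨e,⟨t,t⟩⟩⟩.
For [believes Lee] to have type ⟨t,⟨e,⟨t,t⟩⟩⟩ with Lee of type ⟨t,t⟩, believes must be the function: believes : ⟨⟨t,t⟩,⟨t,⟨e,⟨t,t⟩⟩⟩⟩.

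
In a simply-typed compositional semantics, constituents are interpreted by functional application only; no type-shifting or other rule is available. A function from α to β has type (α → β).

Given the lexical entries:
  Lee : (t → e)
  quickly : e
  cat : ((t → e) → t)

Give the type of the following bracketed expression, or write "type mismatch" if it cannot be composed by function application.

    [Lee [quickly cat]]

type mismatch

At [quickly cat]: neither e nor ((t → e) → t) can take the other as argument; the node is ill-typed.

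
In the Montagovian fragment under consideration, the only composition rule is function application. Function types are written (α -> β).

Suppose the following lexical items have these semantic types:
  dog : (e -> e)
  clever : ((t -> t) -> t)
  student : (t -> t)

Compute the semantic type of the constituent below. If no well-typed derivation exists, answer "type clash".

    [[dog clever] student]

[dog clever]: (e -> e) and ((t -> t) -> t) cannot combine by function application — type clash.

type clash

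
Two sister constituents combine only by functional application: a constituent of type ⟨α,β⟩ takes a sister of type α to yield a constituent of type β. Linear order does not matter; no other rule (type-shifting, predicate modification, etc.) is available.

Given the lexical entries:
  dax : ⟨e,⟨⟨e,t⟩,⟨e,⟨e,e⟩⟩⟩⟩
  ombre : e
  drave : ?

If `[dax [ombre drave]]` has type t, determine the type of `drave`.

⟨e,⟨⟨e,⟨⟨e,t⟩,⟨e,⟨e,e⟩⟩⟩⟩,t⟩⟩

For [dax [ombre drave]] to have type t with dax of type ⟨e,⟨⟨e,t⟩,⟨e,⟨e,e⟩⟩⟩⟩, [ombre drave] must be the function: [ombre drave] : ⟨⟨e,⟨⟨e,t⟩,⟨e,⟨e,e⟩⟩⟩⟩,t⟩.
For [ombre drave] to have type ⟨⟨e,⟨⟨e,t⟩,⟨e,⟨e,e⟩⟩⟩⟩,t⟩ with ombre of type e, drave must be the function: drave : ⟨e,⟨⟨e,⟨⟨e,t⟩,⟨e,⟨e,e⟩⟩⟩⟩,t⟩⟩.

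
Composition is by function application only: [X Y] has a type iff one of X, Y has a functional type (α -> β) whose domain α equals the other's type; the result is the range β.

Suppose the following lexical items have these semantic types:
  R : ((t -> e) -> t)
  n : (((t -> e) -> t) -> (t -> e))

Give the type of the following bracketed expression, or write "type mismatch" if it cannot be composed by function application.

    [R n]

(t -> e)

[R n] — n of type (((t -> e) -> t) -> (t -> e)) combines with R of type ((t -> e) -> t): type (t -> e).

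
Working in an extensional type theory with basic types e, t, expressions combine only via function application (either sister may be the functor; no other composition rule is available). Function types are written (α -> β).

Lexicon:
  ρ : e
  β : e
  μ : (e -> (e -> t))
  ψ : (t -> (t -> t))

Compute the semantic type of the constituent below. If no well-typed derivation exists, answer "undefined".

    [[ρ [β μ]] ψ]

[β μ]: functor μ : (e -> (e -> t)), argument β : e; result (e -> t).
[ρ [β μ]]: functor [β μ] : (e -> t), argument ρ : e; result t.
[[ρ [β μ]] ψ]: functor ψ : (t -> (t -> t)), argument [ρ [β μ]] : t; result (t -> t).

(t -> t)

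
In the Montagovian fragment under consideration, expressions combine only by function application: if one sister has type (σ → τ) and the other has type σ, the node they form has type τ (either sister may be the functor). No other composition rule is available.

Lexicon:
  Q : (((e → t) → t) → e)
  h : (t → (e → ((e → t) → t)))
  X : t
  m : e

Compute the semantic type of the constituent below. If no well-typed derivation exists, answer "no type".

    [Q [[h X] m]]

e

[h X] — h of type (t → (e → ((e → t) → t))) combines with X of type t: type (e → ((e → t) → t)).
[[h X] m] — [h X] of type (e → ((e → t) → t)) combines with m of type e: type ((e → t) → t).
[Q [[h X] m]] — Q of type (((e → t) → t) → e) combines with [[h X] m] of type ((e → t) → t): type e.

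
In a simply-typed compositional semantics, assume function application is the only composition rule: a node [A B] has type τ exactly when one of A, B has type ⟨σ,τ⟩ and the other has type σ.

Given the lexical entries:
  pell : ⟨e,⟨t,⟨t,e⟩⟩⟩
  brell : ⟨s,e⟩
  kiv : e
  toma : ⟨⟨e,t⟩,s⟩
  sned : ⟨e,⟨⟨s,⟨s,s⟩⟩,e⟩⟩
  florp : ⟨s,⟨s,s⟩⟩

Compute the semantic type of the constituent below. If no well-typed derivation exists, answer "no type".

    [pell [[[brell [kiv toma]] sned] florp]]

no type

[kiv toma]: e with ⟨⟨e,t⟩,s⟩ — neither is a function whose domain matches the other; composition fails here.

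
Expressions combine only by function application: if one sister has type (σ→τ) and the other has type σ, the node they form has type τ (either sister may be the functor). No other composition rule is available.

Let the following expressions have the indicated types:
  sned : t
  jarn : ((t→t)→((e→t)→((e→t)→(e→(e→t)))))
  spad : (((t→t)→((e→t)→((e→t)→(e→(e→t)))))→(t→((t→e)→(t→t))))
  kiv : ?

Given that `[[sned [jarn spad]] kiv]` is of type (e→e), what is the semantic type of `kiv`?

At [[sned [jarn spad]] kiv] (required: (e→e)): [sned [jarn spad]] is ((t→e)→(t→t)), which is not a function with range (e→e); hence kiv is the functor — type (((t→e)→(t→t))→(e→e)).

(((t→e)→(t→t))→(e→e))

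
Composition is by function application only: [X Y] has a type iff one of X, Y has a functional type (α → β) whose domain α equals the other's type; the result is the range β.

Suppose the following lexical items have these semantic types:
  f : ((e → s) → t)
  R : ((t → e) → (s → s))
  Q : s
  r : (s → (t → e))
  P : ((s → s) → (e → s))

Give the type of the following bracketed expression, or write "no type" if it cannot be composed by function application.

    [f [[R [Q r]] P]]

At [Q r], r : (s → (t → e)) takes Q : s, giving (t → e).
At [R [Q r]], R : ((t → e) → (s → s)) takes [Q r] : (t → e), giving (s → s).
At [[R [Q r]] P], P : ((s → s) → (e → s)) takes [R [Q r]] : (s → s), giving (e → s).
At [f [[R [Q r]] P]], f : ((e → s) → t) takes [[R [Q r]] P] : (e → s), giving t.

t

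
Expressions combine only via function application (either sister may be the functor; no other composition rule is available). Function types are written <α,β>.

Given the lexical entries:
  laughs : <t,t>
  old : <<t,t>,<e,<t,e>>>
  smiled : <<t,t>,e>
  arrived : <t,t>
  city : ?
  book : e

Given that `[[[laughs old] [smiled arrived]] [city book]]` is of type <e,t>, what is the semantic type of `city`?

<e,<<t,e>,<e,t>>>

[[[laughs old] [smiled arrived]] [city book]] is required to be <e,t>. [[laughs old] [smiled arrived]] : <t,e> cannot yield <e,t> as functor, so [city book] : <<t,e>,<e,t>>.
[city book] is required to be <<t,e>,<e,t>>. book : e cannot yield <<t,e>,<e,t>> as functor, so city : <e,<<t,e>,<e,t>>>.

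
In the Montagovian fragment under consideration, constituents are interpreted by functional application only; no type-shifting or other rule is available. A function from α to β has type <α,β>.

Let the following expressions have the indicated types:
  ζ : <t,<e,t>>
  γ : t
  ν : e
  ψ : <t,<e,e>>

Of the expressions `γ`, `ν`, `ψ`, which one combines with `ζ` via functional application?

γ

γ — combines: ζ : <t,<e,t>> takes γ : t as argument, giving <e,t>.
ν : e — neither side's domain matches the other.
ψ : <t,<e,e>> — neither side's domain matches the other.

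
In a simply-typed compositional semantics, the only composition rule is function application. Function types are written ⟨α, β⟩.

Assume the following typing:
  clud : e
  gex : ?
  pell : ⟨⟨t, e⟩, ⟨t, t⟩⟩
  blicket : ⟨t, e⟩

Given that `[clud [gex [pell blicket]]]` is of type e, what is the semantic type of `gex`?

⟨⟨t, t⟩, ⟨e, e⟩⟩

[clud [gex [pell blicket]]] is required to be e. clud : e cannot yield e as functor, so [gex [pell blicket]] : ⟨e, e⟩.
[gex [pell blicket]] is required to be ⟨e, e⟩. [pell blicket] : ⟨t, t⟩ cannot yield ⟨e, e⟩ as functor, so gex : ⟨⟨t, t⟩, ⟨e, e⟩⟩.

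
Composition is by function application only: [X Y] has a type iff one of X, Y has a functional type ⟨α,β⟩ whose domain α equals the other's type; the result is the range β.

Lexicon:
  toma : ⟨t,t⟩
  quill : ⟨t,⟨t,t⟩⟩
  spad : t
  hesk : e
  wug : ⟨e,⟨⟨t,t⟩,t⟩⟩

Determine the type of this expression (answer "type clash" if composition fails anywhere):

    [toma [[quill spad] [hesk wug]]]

[quill spad]: functor quill : ⟨t,⟨t,t⟩⟩, argument spad : t; result ⟨t,t⟩.
[hesk wug]: functor wug : ⟨e,⟨⟨t,t⟩,t⟩⟩, argument hesk : e; result ⟨⟨t,t⟩,t⟩.
[[quill spad] [hesk wug]]: functor [hesk wug] : ⟨⟨t,t⟩,t⟩, argument [quill spad] : ⟨t,t⟩; result t.
[toma [[quill spad] [hesk wug]]]: functor toma : ⟨t,t⟩, argument [[quill spad] [hesk wug]] : t; result t.

t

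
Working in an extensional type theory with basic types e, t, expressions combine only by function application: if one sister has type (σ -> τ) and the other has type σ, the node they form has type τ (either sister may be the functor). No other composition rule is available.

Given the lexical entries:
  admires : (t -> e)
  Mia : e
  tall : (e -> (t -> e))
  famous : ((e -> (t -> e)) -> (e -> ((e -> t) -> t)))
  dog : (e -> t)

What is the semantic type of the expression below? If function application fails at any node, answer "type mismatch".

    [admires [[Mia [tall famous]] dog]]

e

[tall famous]: functor famous : ((e -> (t -> e)) -> (e -> ((e -> t) -> t))), argument tall : (e -> (t -> e)); result (e -> ((e -> t) -> t)).
[Mia [tall famous]]: functor [tall famous] : (e -> ((e -> t) -> t)), argument Mia : e; result ((e -> t) -> t).
[[Mia [tall famous]] dog]: functor [Mia [tall famous]] : ((e -> t) -> t), argument dog : (e -> t); result t.
[admires [[Mia [tall famous]] dog]]: functor admires : (t -> e), argument [[Mia [tall famous]] dog] : t; result e.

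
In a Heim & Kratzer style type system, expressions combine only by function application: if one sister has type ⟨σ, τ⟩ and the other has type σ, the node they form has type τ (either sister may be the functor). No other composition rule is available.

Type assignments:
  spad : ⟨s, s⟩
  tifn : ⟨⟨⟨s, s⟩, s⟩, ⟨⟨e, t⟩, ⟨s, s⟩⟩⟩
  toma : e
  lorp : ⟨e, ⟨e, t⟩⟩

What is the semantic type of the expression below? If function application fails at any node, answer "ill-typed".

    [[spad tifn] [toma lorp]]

[spad tifn]: ⟨s, s⟩ with ⟨⟨⟨s, s⟩, s⟩, ⟨⟨e, t⟩, ⟨s, s⟩⟩⟩ — neither is a function whose domain matches the other; composition fails here.

ill-typed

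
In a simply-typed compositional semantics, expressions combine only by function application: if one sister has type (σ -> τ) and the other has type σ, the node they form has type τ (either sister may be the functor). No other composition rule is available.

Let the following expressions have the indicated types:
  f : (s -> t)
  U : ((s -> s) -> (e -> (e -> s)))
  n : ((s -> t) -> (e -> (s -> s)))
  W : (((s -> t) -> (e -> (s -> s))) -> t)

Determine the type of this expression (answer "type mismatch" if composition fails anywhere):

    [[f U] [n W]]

[f U]: (s -> t) with ((s -> s) -> (e -> (e -> s))) — neither is a function whose domain matches the other; composition fails here.

type mismatch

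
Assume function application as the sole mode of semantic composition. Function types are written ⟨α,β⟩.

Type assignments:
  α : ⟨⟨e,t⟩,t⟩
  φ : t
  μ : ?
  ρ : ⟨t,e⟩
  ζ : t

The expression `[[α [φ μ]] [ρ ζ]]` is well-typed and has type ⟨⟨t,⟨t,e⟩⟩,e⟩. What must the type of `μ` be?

For [[α [φ μ]] [ρ ζ]] to have type ⟨⟨t,⟨t,e⟩⟩,e⟩ with [ρ ζ] of type e, [α [φ μ]] must be the function: [α [φ μ]] : ⟨e,⟨⟨t,⟨t,e⟩⟩,e⟩⟩.
For [α [φ μ]] to have type ⟨e,⟨⟨t,⟨t,e⟩⟩,e⟩⟩ with α of type ⟨⟨e,t⟩,t⟩, [φ μ] must be the function: [φ μ] : ⟨⟨⟨e,t⟩,t⟩,⟨e,⟨⟨t,⟨t,e⟩⟩,e⟩⟩⟩.
For [φ μ] to have type ⟨⟨⟨e,t⟩,t⟩,⟨e,⟨⟨t,⟨t,e⟩⟩,e⟩⟩⟩ with φ of type t, μ must be the function: μ : ⟨t,⟨⟨⟨e,t⟩,t⟩,⟨e,⟨⟨t,⟨t,e⟩⟩,e⟩⟩⟩⟩.

⟨t,⟨⟨⟨e,t⟩,t⟩,⟨e,⟨⟨t,⟨t,e⟩⟩,e⟩⟩⟩⟩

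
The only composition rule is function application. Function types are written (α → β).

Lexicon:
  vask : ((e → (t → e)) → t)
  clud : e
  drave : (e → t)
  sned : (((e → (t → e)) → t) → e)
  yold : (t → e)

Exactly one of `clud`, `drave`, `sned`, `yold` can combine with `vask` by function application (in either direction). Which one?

sned

clud : e — does not combine with vask.
drave : (e → t) — does not combine with vask.
sned — combines: sned : (((e → (t → e)) → t) → e) takes vask : ((e → (t → e)) → t) as argument, giving e.
yold : (t → e) — does not combine with vask.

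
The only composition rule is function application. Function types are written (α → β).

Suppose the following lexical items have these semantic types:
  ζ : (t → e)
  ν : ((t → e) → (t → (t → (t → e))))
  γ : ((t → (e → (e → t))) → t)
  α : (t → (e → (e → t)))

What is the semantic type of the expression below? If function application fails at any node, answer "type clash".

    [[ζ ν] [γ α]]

At [ζ ν], ν : ((t → e) → (t → (t → (t → e)))) takes ζ : (t → e), giving (t → (t → (t → e))).
At [γ α], γ : ((t → (e → (e → t))) → t) takes α : (t → (e → (e → t))), giving t.
At [[ζ ν] [γ α]], [ζ ν] : (t → (t → (t → e))) takes [γ α] : t, giving (t → (t → e)).

(t → (t → e))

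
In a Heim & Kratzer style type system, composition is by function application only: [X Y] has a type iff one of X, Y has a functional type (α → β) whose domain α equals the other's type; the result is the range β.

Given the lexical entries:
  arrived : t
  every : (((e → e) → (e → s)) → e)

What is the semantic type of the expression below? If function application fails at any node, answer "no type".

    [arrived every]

At [arrived every]: neither t nor (((e → e) → (e → s)) → e) can take the other as argument; the node is ill-typed.

no type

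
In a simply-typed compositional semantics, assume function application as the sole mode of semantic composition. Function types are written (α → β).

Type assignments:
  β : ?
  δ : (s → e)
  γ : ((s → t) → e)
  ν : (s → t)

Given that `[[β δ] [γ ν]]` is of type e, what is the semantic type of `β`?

((s → e) → (e → e))

[[β δ] [γ ν]] is required to be e. [γ ν] : e cannot yield e as functor, so [β δ] : (e → e).
[β δ] is required to be (e → e). δ : (s → e) cannot yield (e → e) as functor, so β : ((s → e) → (e → e)).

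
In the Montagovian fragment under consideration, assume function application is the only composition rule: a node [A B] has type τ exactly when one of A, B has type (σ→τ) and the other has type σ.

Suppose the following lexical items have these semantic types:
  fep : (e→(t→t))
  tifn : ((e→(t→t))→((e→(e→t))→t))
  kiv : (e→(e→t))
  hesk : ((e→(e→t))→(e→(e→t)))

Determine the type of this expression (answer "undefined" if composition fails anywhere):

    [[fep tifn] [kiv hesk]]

[fep tifn]: functor tifn : ((e→(t→t))→((e→(e→t))→t)), argument fep : (e→(t→t)); result ((e→(e→t))→t).
[kiv hesk]: functor hesk : ((e→(e→t))→(e→(e→t))), argument kiv : (e→(e→t)); result (e→(e→t)).
[[fep tifn] [kiv hesk]]: functor [fep tifn] : ((e→(e→t))→t), argument [kiv hesk] : (e→(e→t)); result t.

t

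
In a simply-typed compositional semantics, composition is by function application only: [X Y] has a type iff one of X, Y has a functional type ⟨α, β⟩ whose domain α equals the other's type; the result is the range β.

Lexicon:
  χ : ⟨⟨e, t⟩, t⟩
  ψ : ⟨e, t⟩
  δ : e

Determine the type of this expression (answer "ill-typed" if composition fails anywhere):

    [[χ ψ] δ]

ill-typed

At [χ ψ], χ : ⟨⟨e, t⟩, t⟩ takes ψ : ⟨e, t⟩, giving t.
[[χ ψ] δ]: t with e — neither is a function whose domain matches the other; composition fails here.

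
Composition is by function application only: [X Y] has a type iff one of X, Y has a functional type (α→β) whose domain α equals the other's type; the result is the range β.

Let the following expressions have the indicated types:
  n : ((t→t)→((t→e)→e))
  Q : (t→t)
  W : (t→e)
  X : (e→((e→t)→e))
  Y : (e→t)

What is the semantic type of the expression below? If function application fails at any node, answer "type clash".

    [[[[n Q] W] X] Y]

At [n Q], n : ((t→t)→((t→e)→e)) takes Q : (t→t), giving ((t→e)→e).
At [[n Q] W], [n Q] : ((t→e)→e) takes W : (t→e), giving e.
At [[[n Q] W] X], X : (e→((e→t)→e)) takes [[n Q] W] : e, giving ((e→t)→e).
At [[[[n Q] W] X] Y], [[[n Q] W] X] : ((e→t)→e) takes Y : (e→t), giving e.

e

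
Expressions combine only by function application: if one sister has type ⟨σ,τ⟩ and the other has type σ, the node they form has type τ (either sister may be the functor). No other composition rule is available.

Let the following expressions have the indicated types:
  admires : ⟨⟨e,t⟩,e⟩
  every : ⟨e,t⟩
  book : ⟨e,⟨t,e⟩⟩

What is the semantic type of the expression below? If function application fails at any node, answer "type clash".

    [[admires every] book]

⟨t,e⟩

[admires every]: admires is ⟨⟨e,t⟩,e⟩, every is ⟨e,t⟩; result e.
[[admires every] book]: book is ⟨e,⟨t,e⟩⟩, [admires every] is e; result ⟨t,e⟩.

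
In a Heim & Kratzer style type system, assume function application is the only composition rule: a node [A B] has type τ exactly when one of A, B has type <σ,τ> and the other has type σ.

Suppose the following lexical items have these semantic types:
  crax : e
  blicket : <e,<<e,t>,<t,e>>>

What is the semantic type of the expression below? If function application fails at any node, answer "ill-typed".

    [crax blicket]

[crax blicket]: <e,<<e,t>,<t,e>>> applied to e yields <<e,t>,<t,e>>.

<<e,t>,<t,e>>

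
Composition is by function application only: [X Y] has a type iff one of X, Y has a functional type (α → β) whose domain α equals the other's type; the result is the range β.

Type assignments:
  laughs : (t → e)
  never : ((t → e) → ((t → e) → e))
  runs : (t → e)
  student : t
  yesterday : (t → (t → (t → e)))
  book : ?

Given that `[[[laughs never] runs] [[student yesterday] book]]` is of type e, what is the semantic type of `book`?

((t → (t → e)) → (e → e))

At [[[laughs never] runs] [[student yesterday] book]] (required: e): [[laughs never] runs] is e, which is not a function with range e; hence [[student yesterday] book] is the functor — type (e → e).
At [[student yesterday] book] (required: (e → e)): [student yesterday] is (t → (t → e)), which is not a function with range (e → e); hence book is the functor — type ((t → (t → e)) → (e → e)).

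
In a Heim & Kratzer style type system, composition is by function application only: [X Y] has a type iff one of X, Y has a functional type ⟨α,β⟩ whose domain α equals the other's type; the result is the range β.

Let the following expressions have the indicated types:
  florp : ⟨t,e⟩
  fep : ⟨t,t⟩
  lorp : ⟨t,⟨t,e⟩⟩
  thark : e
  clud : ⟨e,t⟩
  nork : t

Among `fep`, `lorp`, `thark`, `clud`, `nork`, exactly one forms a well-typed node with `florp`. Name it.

fep : ⟨t,t⟩ — no; florp wants t, and fep wants t.
lorp : ⟨t,⟨t,e⟩⟩ — no; florp wants t, and lorp wants t.
thark : e — no; florp wants t, and thark wants nothing (atomic).
clud : ⟨e,t⟩ — no; florp wants t, and clud wants e.
nork — combines: florp : ⟨t,e⟩ takes nork : t as argument, giving e.

nork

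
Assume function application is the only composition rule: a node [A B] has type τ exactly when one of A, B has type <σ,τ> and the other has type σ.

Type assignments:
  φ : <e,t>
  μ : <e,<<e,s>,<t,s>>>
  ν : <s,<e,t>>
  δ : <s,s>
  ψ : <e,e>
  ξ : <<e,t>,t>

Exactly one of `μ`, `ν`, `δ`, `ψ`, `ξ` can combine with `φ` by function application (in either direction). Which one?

μ : <e,<<e,s>,<t,s>>> — neither side's domain matches the other.
ν : <s,<e,t>> — neither side's domain matches the other.
δ : <s,s> — neither side's domain matches the other.
ψ : <e,e> — neither side's domain matches the other.
ξ — combines: ξ : <<e,t>,t> takes φ : <e,t> as argument, giving t.

ξ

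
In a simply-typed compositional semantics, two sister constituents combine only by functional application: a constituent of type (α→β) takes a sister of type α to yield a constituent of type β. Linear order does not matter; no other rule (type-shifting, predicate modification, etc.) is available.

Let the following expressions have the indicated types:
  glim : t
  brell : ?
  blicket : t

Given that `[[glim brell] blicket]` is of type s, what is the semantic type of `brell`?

(t→(t→s))

For [[glim brell] blicket] to have type s with blicket of type t, [glim brell] must be the function: [glim brell] : (t→s).
For [glim brell] to have type (t→s) with glim of type t, brell must be the function: brell : (t→(t→s)).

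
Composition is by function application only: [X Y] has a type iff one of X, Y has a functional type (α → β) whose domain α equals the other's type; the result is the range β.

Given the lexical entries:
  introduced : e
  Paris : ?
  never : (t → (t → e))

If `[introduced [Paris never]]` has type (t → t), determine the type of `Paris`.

For [introduced [Paris never]] to have type (t → t) with introduced of type e, [Paris never] must be the function: [Paris never] : (e → (t → t)).
For [Paris never] to have type (e → (t → t)) with never of type (t → (t → e)), Paris must be the function: Paris : ((t → (t → e)) → (e → (t → t))).

((t → (t → e)) → (e → (t → t)))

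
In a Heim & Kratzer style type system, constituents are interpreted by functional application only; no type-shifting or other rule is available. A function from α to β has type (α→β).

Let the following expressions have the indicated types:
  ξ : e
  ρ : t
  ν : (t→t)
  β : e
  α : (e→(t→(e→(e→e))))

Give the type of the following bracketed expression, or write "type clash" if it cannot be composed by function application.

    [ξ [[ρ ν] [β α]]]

At [ρ ν], ν : (t→t) takes ρ : t, giving t.
At [β α], α : (e→(t→(e→(e→e)))) takes β : e, giving (t→(e→(e→e))).
At [[ρ ν] [β α]], [β α] : (t→(e→(e→e))) takes [ρ ν] : t, giving (e→(e→e)).
At [ξ [[ρ ν] [β α]]], [[ρ ν] [β α]] : (e→(e→e)) takes ξ : e, giving (e→e).

(e→e)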